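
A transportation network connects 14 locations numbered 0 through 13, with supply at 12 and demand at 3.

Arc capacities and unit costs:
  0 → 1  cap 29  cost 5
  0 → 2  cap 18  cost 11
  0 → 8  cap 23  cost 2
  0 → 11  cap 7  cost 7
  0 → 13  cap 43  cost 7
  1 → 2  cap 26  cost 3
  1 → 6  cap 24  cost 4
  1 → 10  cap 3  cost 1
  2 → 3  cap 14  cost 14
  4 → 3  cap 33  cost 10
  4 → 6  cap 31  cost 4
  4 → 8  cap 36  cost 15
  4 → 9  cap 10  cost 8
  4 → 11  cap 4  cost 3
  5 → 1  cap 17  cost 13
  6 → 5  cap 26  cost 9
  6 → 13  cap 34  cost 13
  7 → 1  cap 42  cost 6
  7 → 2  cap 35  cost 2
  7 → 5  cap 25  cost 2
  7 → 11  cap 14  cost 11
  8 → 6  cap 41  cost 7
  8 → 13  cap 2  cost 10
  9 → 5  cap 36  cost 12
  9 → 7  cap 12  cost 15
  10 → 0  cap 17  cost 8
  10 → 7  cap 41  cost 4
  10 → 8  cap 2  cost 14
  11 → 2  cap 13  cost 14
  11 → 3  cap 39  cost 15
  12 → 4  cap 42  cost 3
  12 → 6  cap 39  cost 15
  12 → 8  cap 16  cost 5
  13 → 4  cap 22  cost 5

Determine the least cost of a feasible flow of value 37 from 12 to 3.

shortest-cost path #1: 12→4→3 push 33 @ unit cost 13 (adds 429)
shortest-cost path #2: 12→4→11→3 push 4 @ unit cost 21 (adds 84)
total cost = 513

Minimum cost for 37 units: 513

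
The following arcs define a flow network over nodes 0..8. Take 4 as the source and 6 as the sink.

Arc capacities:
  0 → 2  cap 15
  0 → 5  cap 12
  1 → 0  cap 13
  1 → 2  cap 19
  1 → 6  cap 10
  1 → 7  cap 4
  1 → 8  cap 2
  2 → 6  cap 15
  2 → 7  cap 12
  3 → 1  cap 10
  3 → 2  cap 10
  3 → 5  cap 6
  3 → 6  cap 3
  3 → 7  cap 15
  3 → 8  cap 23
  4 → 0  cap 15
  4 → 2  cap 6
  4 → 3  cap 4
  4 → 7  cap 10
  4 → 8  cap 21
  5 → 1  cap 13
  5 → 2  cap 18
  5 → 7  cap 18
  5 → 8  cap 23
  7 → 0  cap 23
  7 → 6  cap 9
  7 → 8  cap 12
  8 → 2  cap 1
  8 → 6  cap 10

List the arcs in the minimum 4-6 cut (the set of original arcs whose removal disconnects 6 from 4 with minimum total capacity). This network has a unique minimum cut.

Min-cut arcs: {(4,0), (4,2), (4,3), (4,7), (8,2), (8,6)} (total capacity 46)

augment #1: 4→2→6 push 6
augment #2: 4→3→6 push 3
augment #3: 4→7→6 push 9
augment #4: 4→8→6 push 10
augment #5: 4→0→2→6 push 9
augment #6: 4→3→1→6 push 1
augment #7: 4→0→5→1→6 push 6
augment #8: 4→7→0→5→1→6 push 1
augment #9: 4→8→2→0→5→1→6 push 1
max flow = 46; residual-reachable set from 4 gives S-side
cut edges (S→T): {(4,0), (4,2), (4,3), (4,7), (8,2), (8,6)} total cap 46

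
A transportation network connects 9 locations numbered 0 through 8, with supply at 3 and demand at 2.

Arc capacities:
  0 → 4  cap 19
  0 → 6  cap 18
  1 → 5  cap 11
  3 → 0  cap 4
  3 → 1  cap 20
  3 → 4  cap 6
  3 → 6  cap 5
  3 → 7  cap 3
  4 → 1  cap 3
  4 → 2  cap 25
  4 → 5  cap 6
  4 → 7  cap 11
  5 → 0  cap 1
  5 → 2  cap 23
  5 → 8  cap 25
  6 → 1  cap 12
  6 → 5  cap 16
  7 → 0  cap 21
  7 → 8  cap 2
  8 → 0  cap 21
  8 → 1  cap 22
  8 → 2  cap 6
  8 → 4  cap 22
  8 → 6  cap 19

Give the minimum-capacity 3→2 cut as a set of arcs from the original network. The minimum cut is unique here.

Min-cut arcs: {(1,5), (3,0), (3,4), (3,6), (3,7)} (total capacity 29)

augment #1: 3→4→2 push 6
augment #2: 3→0→4→2 push 4
augment #3: 3→1→5→2 push 11
augment #4: 3→6→5→2 push 5
augment #5: 3→7→8→2 push 2
augment #6: 3→7→0→4→2 push 1
max flow = 29; residual-reachable set from 3 gives S-side
cut edges (S→T): {(1,5), (3,0), (3,4), (3,6), (3,7)} total cap 29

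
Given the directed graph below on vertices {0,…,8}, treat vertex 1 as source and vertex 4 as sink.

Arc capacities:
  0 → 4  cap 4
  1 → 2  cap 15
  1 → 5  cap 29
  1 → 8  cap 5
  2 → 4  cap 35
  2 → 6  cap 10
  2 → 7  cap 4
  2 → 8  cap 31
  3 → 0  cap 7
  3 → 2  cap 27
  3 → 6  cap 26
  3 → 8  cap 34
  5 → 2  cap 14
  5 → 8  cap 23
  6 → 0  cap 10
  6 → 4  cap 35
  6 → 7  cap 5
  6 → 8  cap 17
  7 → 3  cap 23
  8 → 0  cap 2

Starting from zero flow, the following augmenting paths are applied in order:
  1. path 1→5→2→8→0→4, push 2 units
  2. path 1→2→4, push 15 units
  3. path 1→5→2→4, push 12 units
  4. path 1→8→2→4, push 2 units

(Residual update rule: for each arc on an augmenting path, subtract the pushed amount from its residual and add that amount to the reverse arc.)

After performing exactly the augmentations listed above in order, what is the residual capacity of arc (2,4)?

after path 1 (1→5→2→8→0→4, push 2): res(2,4)=35
after path 2 (1→2→4, push 15): res(2,4)=20
after path 3 (1→5→2→4, push 12): res(2,4)=8
after path 4 (1→8→2→4, push 2): res(2,4)=6

Residual capacity of (2,4): 6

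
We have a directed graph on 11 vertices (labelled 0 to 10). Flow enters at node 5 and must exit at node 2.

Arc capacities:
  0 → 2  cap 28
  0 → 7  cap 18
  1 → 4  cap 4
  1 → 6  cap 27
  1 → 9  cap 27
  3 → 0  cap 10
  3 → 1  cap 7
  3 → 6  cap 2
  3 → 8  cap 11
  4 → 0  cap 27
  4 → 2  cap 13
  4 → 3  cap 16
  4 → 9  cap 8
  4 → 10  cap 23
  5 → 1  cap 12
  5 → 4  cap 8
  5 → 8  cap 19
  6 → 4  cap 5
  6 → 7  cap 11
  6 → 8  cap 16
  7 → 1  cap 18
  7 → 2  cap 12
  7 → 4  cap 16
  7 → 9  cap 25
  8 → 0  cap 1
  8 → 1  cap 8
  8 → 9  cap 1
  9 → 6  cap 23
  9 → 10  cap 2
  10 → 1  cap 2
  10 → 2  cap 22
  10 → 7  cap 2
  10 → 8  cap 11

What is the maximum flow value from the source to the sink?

Maximum flow value: 30

augment #1: 5→4→2 bottleneck 8, total now 8
augment #2: 5→1→4→2 bottleneck 4, total now 12
augment #3: 5→8→0→2 bottleneck 1, total now 13
augment #4: 5→1→6→4→2 bottleneck 1, total now 14
augment #5: 5→1→6→7→2 bottleneck 7, total now 21
augment #6: 5→8→9→10→2 bottleneck 1, total now 22
augment #7: 5→8→1→6→7→2 bottleneck 4, total now 26
augment #8: 5→8→1→9→10→2 bottleneck 1, total now 27
augment #9: 5→8→1→6→4→0→2 bottleneck 3, total now 30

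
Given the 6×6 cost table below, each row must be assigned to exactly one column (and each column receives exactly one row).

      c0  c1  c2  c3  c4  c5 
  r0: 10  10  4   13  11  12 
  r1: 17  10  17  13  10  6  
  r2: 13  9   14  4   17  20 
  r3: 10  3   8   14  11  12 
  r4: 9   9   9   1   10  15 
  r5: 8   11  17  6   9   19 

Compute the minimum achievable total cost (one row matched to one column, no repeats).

Minimum assignment cost: 35

one of 2 optimal assignments: row0→col2 (cost 4), row1→col5 (cost 6), row2→col3 (cost 4), row3→col1 (cost 3), row4→col0 (cost 9), row5→col4 (cost 9)
total = 4 + 6 + 4 + 3 + 9 + 9 = 35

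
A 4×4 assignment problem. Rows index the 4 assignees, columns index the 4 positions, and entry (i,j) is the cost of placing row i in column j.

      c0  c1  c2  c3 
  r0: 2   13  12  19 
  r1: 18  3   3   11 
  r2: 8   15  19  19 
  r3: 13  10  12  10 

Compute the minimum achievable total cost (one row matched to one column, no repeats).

Minimum assignment cost: 30

optimal assignment: row0→col0 (cost 2), row1→col2 (cost 3), row2→col1 (cost 15), row3→col3 (cost 10)
total = 2 + 3 + 15 + 10 = 30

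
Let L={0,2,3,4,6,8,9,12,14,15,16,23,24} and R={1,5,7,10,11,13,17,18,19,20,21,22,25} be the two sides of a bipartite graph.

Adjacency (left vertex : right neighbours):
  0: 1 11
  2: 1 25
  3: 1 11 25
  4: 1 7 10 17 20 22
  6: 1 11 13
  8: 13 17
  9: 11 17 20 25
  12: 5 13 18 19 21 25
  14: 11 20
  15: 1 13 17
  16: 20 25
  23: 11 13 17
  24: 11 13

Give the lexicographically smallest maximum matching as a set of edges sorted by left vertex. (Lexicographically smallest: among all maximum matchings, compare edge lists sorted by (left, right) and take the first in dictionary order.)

Lex-smallest maximum matching: {(0,1), (2,25), (3,11), (4,7), (6,13), (8,17), (9,20), (12,5)}

|M| = 8 (so the lex-smallest maximum matching has 8 edges)
process left vertices in ascending order; for each, take the smallest-labelled available neighbour that still permits 8 edges overall, or leave it unmatched if none does
lex-smallest matching: {0-1, 2-25, 3-11, 4-7, 6-13, 8-17, 9-20, 12-5}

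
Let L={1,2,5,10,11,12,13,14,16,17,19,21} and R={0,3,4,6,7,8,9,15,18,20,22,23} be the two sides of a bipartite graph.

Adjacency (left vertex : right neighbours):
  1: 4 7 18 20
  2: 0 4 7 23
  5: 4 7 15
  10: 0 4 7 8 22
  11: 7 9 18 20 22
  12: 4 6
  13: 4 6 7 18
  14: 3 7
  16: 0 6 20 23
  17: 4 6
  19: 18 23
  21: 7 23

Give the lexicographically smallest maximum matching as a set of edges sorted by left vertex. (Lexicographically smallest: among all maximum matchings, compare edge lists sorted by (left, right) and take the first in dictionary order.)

Lex-smallest maximum matching: {(1,4), (2,0), (5,15), (10,8), (11,9), (12,6), (13,7), (14,3), (16,20), (19,18), (21,23)}

|M| = 11 (so the lex-smallest maximum matching has 11 edges)
process left vertices in ascending order; for each, take the smallest-labelled available neighbour that still permits 11 edges overall, or leave it unmatched if none does
lex-smallest matching: {1-4, 2-0, 5-15, 10-8, 11-9, 12-6, 13-7, 14-3, 16-20, 19-18, 21-23}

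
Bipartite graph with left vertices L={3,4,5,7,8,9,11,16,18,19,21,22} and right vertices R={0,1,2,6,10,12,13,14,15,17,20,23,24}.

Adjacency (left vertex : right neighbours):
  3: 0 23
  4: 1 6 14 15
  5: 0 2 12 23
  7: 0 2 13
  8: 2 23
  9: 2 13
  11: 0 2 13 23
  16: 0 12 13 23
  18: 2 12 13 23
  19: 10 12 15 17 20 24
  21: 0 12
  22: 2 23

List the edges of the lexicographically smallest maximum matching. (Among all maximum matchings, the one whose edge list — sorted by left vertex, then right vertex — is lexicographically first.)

Lex-smallest maximum matching: {(3,0), (4,1), (5,2), (7,13), (8,23), (16,12), (19,10)}

|M| = 7 (so the lex-smallest maximum matching has 7 edges)
process left vertices in ascending order; for each, take the smallest-labelled available neighbour that still permits 7 edges overall, or leave it unmatched if none does
lex-smallest matching: {3-0, 4-1, 5-2, 7-13, 8-23, 16-12, 19-10}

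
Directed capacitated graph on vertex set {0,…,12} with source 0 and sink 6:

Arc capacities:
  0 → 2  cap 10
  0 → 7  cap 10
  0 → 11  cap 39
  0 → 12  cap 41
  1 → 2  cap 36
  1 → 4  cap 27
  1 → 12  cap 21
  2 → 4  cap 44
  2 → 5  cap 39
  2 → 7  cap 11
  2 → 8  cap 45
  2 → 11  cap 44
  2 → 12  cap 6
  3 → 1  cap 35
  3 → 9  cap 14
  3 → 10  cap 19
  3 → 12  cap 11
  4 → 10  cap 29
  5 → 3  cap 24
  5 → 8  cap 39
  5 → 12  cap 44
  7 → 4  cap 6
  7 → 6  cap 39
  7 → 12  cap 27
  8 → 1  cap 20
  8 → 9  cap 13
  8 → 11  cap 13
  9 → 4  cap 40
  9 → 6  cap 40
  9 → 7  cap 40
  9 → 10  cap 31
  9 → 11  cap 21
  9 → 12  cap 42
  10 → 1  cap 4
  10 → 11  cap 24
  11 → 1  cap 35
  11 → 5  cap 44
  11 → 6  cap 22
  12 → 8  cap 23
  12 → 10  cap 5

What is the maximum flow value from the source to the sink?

Maximum flow value: 70

augment #1: 0→7→6 bottleneck 10, total now 10
augment #2: 0→11→6 bottleneck 22, total now 32
augment #3: 0→2→7→6 bottleneck 10, total now 42
augment #4: 0→12→8→9→6 bottleneck 13, total now 55
augment #5: 0→11→1→2→7→6 bottleneck 1, total now 56
augment #6: 0→11→5→3→9→6 bottleneck 14, total now 70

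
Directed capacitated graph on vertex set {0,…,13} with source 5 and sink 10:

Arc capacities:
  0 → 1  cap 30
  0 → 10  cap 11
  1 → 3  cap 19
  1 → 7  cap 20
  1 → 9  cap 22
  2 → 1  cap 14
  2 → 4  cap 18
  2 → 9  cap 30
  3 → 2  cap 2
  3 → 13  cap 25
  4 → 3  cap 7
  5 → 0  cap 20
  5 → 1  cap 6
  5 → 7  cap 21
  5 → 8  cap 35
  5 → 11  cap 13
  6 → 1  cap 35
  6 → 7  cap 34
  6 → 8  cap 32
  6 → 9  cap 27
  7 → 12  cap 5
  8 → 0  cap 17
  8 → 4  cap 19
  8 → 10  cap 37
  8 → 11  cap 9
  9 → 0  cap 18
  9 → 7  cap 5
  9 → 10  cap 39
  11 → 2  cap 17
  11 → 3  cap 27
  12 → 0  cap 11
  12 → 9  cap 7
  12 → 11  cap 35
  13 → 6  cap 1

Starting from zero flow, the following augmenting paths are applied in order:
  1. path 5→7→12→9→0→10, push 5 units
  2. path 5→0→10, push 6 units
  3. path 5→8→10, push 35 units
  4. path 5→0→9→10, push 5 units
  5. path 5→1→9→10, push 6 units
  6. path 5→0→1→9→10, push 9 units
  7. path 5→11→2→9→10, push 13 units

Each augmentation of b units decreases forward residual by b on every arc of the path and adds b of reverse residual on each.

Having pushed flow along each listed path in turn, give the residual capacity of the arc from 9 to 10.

after path 1 (5→7→12→9→0→10, push 5): res(9,10)=39
after path 2 (5→0→10, push 6): res(9,10)=39
after path 3 (5→8→10, push 35): res(9,10)=39
after path 4 (5→0→9→10, push 5): res(9,10)=34
after path 5 (5→1→9→10, push 6): res(9,10)=28
after path 6 (5→0→1→9→10, push 9): res(9,10)=19
after path 7 (5→11→2→9→10, push 13): res(9,10)=6

Residual capacity of (9,10): 6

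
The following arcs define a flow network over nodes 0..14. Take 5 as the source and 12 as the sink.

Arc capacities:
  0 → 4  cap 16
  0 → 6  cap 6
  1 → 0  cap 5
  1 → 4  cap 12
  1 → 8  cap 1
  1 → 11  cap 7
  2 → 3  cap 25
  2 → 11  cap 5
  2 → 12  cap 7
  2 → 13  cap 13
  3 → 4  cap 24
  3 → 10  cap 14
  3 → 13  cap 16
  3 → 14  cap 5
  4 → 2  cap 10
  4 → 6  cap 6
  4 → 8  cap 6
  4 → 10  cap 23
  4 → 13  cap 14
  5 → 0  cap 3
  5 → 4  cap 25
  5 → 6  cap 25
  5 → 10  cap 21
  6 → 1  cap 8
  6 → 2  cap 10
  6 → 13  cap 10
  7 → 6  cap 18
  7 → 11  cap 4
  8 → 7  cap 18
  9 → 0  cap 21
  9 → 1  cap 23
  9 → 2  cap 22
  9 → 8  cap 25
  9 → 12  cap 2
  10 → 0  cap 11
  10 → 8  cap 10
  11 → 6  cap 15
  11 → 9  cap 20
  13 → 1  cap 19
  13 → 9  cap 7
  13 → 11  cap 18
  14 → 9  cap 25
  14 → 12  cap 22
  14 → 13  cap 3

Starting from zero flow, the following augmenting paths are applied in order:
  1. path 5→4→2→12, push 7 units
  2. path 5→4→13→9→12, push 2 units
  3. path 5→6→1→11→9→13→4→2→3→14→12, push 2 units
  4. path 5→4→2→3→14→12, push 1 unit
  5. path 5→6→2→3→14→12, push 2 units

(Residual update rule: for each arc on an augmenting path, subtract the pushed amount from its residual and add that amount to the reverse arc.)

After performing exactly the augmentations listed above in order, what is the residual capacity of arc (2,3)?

after path 1 (5→4→2→12, push 7): res(2,3)=25
after path 2 (5→4→13→9→12, push 2): res(2,3)=25
after path 3 (5→6→1→11→9→13→4→2→3→14→12, push 2): res(2,3)=23
after path 4 (5→4→2→3→14→12, push 1): res(2,3)=22
after path 5 (5→6→2→3→14→12, push 2): res(2,3)=20

Residual capacity of (2,3): 20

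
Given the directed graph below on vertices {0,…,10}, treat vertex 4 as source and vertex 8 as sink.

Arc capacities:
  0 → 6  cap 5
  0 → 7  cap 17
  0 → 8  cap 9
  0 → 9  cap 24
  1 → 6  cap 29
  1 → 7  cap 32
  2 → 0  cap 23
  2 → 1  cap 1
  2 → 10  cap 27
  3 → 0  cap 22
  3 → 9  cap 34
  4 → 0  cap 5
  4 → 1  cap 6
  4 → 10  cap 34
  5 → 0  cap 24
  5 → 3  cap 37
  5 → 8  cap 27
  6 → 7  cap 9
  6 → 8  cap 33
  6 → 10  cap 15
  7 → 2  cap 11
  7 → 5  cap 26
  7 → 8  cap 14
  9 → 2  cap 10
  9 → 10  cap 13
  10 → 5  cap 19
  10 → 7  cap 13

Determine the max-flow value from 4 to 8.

Maximum flow value: 43

augment #1: 4→0→8 bottleneck 5, total now 5
augment #2: 4→1→6→8 bottleneck 6, total now 11
augment #3: 4→10→5→8 bottleneck 19, total now 30
augment #4: 4→10→7→8 bottleneck 13, total now 43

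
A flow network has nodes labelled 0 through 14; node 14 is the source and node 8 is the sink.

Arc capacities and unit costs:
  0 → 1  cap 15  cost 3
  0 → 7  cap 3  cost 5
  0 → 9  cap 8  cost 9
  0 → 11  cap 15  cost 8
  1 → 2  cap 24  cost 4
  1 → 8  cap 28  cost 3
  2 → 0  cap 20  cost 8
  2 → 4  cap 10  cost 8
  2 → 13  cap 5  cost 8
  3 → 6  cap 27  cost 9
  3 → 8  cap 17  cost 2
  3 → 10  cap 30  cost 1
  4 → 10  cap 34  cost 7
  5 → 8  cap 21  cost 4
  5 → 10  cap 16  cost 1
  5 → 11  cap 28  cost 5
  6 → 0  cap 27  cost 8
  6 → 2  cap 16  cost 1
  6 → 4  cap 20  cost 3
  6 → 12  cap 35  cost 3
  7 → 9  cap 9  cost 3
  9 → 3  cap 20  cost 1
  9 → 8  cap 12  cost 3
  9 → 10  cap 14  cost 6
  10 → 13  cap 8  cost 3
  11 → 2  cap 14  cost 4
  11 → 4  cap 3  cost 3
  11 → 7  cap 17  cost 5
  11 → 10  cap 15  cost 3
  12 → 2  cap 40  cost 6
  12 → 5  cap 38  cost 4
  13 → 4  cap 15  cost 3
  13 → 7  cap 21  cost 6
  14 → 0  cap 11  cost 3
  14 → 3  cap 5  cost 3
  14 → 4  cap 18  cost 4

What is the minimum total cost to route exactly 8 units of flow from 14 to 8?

Minimum cost for 8 units: 52

shortest-cost path #1: 14→3→8 push 5 @ unit cost 5 (adds 25)
shortest-cost path #2: 14→0→1→8 push 3 @ unit cost 9 (adds 27)
total cost = 52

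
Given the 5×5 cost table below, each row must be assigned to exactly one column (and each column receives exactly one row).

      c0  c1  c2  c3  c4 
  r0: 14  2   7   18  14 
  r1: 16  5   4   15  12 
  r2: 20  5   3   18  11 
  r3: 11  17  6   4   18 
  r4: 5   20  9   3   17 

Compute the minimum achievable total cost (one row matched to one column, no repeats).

Minimum assignment cost: 26

one of 2 optimal assignments: row0→col1 (cost 2), row1→col2 (cost 4), row2→col4 (cost 11), row3→col3 (cost 4), row4→col0 (cost 5)
total = 2 + 4 + 11 + 4 + 5 = 26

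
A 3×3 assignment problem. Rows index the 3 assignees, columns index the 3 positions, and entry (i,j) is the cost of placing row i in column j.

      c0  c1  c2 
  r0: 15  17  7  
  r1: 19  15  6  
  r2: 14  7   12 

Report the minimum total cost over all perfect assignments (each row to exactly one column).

Minimum assignment cost: 28

optimal assignment: row0→col0 (cost 15), row1→col2 (cost 6), row2→col1 (cost 7)
total = 15 + 6 + 7 = 28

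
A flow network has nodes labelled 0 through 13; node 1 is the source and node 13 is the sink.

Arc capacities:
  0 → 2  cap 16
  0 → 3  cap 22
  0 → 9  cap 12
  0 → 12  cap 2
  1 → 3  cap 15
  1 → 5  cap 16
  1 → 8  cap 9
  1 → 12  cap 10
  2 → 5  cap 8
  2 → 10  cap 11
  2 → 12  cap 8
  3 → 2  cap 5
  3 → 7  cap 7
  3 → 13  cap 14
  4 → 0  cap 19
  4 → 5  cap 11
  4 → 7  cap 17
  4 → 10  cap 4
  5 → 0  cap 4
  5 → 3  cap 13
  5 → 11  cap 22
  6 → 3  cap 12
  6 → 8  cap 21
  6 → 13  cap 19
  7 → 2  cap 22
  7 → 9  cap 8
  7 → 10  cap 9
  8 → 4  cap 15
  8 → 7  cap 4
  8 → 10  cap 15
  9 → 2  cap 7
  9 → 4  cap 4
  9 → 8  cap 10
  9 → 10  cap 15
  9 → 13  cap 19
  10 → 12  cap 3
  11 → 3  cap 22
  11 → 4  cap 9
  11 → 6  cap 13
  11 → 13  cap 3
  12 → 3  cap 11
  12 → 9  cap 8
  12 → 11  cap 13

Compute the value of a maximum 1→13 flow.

Maximum flow value: 49

augment #1: 1→3→13 bottleneck 14, total now 14
augment #2: 1→5→11→13 bottleneck 3, total now 17
augment #3: 1→12→9→13 bottleneck 8, total now 25
augment #4: 1→3→7→9→13 bottleneck 1, total now 26
augment #5: 1→5→0→9→13 bottleneck 4, total now 30
augment #6: 1→5→11→6→13 bottleneck 9, total now 39
augment #7: 1→8→7→9→13 bottleneck 4, total now 43
augment #8: 1→12→11→6→13 bottleneck 2, total now 45
augment #9: 1→8→4→0→9→13 bottleneck 2, total now 47
augment #10: 1→8→4→5→11→6→13 bottleneck 2, total now 49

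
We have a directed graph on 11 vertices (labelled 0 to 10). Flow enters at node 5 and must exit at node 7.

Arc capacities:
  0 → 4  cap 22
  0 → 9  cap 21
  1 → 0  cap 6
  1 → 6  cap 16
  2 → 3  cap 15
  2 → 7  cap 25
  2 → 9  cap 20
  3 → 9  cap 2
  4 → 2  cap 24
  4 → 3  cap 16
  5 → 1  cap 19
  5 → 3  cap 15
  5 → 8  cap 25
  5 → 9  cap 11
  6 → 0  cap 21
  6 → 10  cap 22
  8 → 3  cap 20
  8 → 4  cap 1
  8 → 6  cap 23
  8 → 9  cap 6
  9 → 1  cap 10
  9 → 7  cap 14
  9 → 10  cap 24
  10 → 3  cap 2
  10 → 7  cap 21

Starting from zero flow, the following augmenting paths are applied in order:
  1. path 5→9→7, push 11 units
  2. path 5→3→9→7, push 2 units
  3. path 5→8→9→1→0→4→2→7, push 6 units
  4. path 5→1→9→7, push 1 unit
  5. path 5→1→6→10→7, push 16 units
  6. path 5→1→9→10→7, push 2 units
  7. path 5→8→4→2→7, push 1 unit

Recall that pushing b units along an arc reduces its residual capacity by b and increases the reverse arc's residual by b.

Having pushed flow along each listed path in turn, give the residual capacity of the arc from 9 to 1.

Residual capacity of (9,1): 7

after path 1 (5→9→7, push 11): res(9,1)=10
after path 2 (5→3→9→7, push 2): res(9,1)=10
after path 3 (5→8→9→1→0→4→2→7, push 6): res(9,1)=4
after path 4 (5→1→9→7, push 1): res(9,1)=5
after path 5 (5→1→6→10→7, push 16): res(9,1)=5
after path 6 (5→1→9→10→7, push 2): res(9,1)=7
after path 7 (5→8→4→2→7, push 1): res(9,1)=7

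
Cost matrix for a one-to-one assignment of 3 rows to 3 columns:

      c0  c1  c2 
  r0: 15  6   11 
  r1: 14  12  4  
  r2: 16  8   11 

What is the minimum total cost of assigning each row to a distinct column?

optimal assignment: row0→col1 (cost 6), row1→col2 (cost 4), row2→col0 (cost 16)
total = 6 + 4 + 16 = 26

Minimum assignment cost: 26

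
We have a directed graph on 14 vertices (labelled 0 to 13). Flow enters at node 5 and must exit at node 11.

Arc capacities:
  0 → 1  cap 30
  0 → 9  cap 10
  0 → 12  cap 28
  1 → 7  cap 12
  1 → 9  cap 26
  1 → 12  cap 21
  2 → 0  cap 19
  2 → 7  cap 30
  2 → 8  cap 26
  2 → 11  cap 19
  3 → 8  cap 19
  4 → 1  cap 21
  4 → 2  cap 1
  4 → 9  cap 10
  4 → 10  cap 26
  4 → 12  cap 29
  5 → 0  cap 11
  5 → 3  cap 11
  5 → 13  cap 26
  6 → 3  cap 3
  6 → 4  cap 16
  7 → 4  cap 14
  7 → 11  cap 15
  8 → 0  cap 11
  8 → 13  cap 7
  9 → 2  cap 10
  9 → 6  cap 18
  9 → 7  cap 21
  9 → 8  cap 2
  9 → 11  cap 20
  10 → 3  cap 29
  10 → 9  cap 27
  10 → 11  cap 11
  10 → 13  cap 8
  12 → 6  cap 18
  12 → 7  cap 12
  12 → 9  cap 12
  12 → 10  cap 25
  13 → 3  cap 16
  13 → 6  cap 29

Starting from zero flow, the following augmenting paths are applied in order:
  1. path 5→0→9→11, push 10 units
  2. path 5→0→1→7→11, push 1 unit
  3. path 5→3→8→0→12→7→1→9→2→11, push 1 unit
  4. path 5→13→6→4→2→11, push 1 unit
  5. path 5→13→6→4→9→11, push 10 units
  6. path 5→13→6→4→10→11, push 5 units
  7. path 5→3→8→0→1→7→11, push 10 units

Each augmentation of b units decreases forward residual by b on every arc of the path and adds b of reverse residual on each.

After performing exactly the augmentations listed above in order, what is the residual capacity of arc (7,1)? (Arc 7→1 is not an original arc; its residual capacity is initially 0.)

Residual capacity of (7,1): 10

after path 1 (5→0→9→11, push 10): res(7,1)=0
after path 2 (5→0→1→7→11, push 1): res(7,1)=1
after path 3 (5→3→8→0→12→7→1→9→2→11, push 1): res(7,1)=0
after path 4 (5→13→6→4→2→11, push 1): res(7,1)=0
after path 5 (5→13→6→4→9→11, push 10): res(7,1)=0
after path 6 (5→13→6→4→10→11, push 5): res(7,1)=0
after path 7 (5→3→8→0→1→7→11, push 10): res(7,1)=10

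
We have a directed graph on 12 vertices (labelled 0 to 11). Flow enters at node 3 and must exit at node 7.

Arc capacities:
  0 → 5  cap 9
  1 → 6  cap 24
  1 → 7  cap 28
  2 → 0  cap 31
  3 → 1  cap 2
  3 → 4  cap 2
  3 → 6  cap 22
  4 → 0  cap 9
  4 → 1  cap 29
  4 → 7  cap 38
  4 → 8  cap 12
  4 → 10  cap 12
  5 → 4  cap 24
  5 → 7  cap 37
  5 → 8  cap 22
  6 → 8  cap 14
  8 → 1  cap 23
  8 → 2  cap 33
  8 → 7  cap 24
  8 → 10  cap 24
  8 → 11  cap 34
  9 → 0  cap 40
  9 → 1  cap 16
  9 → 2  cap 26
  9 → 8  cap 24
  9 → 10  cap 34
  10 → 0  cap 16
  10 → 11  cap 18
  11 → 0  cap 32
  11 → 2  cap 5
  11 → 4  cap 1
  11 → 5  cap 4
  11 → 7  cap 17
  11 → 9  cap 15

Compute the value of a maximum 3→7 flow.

augment #1: 3→1→7 bottleneck 2, total now 2
augment #2: 3→4→7 bottleneck 2, total now 4
augment #3: 3→6→8→7 bottleneck 14, total now 18

Maximum flow value: 18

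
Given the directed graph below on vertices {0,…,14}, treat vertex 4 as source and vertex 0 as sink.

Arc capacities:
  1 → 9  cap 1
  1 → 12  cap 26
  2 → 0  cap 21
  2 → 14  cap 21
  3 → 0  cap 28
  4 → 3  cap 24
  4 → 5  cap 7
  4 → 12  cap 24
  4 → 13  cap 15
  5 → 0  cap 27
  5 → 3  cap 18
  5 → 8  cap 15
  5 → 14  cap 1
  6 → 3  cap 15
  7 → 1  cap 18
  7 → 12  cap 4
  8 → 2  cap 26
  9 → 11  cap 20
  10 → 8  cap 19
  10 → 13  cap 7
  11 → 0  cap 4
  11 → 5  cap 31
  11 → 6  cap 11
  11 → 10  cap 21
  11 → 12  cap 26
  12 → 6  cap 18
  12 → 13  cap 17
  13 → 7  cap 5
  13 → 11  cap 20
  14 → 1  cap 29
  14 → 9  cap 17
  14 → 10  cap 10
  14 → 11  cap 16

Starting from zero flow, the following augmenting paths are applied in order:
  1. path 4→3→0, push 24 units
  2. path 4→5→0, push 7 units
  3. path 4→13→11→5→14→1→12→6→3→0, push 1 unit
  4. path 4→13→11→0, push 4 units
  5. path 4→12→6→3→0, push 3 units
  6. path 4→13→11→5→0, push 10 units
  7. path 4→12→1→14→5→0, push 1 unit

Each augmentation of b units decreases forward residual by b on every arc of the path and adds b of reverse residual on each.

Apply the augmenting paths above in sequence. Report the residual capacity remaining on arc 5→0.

after path 1 (4→3→0, push 24): res(5,0)=27
after path 2 (4→5→0, push 7): res(5,0)=20
after path 3 (4→13→11→5→14→1→12→6→3→0, push 1): res(5,0)=20
after path 4 (4→13→11→0, push 4): res(5,0)=20
after path 5 (4→12→6→3→0, push 3): res(5,0)=20
after path 6 (4→13→11→5→0, push 10): res(5,0)=10
after path 7 (4→12→1→14→5→0, push 1): res(5,0)=9

Residual capacity of (5,0): 9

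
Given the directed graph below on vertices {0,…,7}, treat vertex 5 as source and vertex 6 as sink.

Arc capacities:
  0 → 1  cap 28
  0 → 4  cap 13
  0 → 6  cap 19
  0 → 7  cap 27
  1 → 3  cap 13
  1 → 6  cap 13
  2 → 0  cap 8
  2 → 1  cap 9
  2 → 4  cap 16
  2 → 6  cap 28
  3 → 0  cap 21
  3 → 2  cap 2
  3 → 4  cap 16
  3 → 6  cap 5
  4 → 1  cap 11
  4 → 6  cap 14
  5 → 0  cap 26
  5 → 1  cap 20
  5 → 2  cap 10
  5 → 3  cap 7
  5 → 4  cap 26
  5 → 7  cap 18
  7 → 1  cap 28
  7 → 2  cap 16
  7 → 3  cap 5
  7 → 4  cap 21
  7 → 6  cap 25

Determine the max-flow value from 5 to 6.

Maximum flow value: 101

augment #1: 5→0→6 bottleneck 19, total now 19
augment #2: 5→1→6 bottleneck 13, total now 32
augment #3: 5→2→6 bottleneck 10, total now 42
augment #4: 5→3→6 bottleneck 5, total now 47
augment #5: 5→4→6 bottleneck 14, total now 61
augment #6: 5→7→6 bottleneck 18, total now 79
augment #7: 5→0→7→6 bottleneck 7, total now 86
augment #8: 5→3→2→6 bottleneck 2, total now 88
augment #9: 5→1→3→0→7→2→6 bottleneck 7, total now 95
augment #10: 5→4→1→3→0→7→2→6 bottleneck 6, total now 101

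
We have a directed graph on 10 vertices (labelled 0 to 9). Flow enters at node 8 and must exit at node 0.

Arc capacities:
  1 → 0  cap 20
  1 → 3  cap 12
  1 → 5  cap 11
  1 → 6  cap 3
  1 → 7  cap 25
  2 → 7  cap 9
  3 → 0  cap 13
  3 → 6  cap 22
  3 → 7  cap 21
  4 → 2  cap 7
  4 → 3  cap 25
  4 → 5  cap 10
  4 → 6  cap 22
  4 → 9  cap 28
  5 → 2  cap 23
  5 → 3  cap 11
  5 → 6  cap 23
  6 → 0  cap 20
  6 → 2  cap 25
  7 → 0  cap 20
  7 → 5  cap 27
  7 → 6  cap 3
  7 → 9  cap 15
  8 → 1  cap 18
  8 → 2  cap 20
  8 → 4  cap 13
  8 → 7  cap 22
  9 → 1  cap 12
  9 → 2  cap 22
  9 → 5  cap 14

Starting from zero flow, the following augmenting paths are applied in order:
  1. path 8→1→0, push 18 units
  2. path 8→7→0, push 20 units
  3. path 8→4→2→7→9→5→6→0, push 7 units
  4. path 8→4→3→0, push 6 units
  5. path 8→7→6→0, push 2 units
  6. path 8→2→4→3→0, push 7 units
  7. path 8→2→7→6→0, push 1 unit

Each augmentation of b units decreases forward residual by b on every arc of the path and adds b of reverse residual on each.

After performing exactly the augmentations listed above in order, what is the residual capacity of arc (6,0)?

after path 1 (8→1→0, push 18): res(6,0)=20
after path 2 (8→7→0, push 20): res(6,0)=20
after path 3 (8→4→2→7→9→5→6→0, push 7): res(6,0)=13
after path 4 (8→4→3→0, push 6): res(6,0)=13
after path 5 (8→7→6→0, push 2): res(6,0)=11
after path 6 (8→2→4→3→0, push 7): res(6,0)=11
after path 7 (8→2→7→6→0, push 1): res(6,0)=10

Residual capacity of (6,0): 10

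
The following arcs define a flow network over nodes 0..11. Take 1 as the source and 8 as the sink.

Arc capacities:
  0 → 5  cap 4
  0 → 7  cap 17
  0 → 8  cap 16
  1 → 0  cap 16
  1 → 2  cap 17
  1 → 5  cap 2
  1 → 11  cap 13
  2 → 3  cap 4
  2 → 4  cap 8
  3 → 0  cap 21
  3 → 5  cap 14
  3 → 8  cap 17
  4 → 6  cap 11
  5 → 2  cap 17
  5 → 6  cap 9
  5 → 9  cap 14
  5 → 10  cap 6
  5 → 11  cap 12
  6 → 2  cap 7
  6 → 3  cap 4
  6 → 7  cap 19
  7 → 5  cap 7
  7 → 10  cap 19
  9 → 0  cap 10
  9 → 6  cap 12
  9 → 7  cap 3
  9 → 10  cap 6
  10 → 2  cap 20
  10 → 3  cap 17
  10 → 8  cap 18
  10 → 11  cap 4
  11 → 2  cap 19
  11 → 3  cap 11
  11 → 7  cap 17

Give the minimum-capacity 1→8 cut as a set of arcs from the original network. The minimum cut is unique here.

Min-cut arcs: {(1,0), (1,5), (1,11), (2,3), (2,4)} (total capacity 43)

augment #1: 1→0→8 push 16
augment #2: 1→2→3→8 push 4
augment #3: 1→5→10→8 push 2
augment #4: 1→11→3→8 push 11
augment #5: 1→11→7→10→8 push 2
augment #6: 1→2→4→6→3→8 push 2
augment #7: 1→2→4→6→7→10→8 push 6
max flow = 43; residual-reachable set from 1 gives S-side
cut edges (S→T): {(1,0), (1,5), (1,11), (2,3), (2,4)} total cap 43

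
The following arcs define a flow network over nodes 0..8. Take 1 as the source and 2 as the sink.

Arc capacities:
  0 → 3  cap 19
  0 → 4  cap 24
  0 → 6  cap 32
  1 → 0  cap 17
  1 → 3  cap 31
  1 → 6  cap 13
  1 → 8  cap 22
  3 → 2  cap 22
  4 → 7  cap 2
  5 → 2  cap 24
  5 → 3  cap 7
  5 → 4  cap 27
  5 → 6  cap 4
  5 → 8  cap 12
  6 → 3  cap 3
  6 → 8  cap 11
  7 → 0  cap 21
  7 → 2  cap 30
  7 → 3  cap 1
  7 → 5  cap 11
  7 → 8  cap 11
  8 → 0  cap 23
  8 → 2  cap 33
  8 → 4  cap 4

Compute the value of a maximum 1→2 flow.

Maximum flow value: 57

augment #1: 1→3→2 bottleneck 22, total now 22
augment #2: 1→8→2 bottleneck 22, total now 44
augment #3: 1→6→8→2 bottleneck 11, total now 55
augment #4: 1→0→4→7→2 bottleneck 2, total now 57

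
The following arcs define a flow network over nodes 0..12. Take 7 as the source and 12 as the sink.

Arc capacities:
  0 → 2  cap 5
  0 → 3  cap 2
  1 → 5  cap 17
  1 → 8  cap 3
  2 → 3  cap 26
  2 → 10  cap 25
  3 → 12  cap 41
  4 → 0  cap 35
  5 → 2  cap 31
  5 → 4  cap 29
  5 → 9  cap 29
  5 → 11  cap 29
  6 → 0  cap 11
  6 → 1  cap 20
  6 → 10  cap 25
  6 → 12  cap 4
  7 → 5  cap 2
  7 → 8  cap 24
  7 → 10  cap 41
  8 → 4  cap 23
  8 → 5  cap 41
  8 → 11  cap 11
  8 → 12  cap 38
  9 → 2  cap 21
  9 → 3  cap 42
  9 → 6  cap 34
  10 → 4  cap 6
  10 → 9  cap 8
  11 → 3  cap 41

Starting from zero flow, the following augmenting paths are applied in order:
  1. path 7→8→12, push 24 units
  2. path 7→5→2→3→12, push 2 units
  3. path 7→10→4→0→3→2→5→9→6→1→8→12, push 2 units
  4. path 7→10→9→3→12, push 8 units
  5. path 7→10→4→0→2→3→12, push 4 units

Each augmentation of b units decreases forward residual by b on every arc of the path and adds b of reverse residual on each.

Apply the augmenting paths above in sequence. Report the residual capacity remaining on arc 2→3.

Residual capacity of (2,3): 22

after path 1 (7→8→12, push 24): res(2,3)=26
after path 2 (7→5→2→3→12, push 2): res(2,3)=24
after path 3 (7→10→4→0→3→2→5→9→6→1→8→12, push 2): res(2,3)=26
after path 4 (7→10→9→3→12, push 8): res(2,3)=26
after path 5 (7→10→4→0→2→3→12, push 4): res(2,3)=22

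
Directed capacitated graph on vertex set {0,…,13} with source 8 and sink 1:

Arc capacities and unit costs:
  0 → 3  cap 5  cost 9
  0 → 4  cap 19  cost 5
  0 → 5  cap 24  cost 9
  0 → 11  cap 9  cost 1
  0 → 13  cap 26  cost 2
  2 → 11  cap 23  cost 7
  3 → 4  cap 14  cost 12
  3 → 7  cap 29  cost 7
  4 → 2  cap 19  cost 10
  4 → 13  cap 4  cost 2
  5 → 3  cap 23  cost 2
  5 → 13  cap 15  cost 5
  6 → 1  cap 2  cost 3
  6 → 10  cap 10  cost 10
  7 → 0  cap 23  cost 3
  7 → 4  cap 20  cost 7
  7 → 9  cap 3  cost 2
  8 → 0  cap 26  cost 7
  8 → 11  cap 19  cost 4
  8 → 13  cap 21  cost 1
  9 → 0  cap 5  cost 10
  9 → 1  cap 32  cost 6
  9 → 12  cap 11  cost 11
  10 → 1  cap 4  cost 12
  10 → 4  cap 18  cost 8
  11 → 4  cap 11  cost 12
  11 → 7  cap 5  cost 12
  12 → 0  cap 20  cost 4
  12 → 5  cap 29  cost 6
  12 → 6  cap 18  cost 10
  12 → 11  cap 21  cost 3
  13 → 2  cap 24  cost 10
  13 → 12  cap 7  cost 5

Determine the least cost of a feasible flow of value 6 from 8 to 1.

shortest-cost path #1: 8→13→12→6→1 push 2 @ unit cost 19 (adds 38)
shortest-cost path #2: 8→11→7→9→1 push 3 @ unit cost 24 (adds 72)
shortest-cost path #3: 8→13→12→6→10→1 push 1 @ unit cost 38 (adds 38)
total cost = 148

Minimum cost for 6 units: 148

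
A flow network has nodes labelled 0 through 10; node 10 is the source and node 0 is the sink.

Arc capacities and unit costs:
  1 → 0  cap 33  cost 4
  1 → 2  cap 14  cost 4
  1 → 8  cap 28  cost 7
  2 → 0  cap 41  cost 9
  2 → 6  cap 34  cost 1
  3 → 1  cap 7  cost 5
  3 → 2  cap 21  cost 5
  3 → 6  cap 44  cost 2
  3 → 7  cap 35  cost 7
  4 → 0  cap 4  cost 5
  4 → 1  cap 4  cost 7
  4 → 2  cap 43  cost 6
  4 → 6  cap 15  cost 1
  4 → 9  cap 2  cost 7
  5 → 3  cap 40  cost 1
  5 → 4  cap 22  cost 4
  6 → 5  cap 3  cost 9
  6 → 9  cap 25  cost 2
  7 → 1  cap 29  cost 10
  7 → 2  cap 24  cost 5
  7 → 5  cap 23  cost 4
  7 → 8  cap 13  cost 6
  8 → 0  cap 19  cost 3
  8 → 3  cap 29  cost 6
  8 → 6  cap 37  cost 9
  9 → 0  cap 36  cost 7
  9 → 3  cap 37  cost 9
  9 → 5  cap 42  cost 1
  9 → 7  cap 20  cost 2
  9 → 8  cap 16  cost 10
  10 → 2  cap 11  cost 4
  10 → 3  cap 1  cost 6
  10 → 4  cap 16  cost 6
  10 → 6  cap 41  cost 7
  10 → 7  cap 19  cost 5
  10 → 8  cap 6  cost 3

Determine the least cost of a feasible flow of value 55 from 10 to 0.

shortest-cost path #1: 10→8→0 push 6 @ unit cost 6 (adds 36)
shortest-cost path #2: 10→4→0 push 4 @ unit cost 11 (adds 44)
shortest-cost path #3: 10→2→0 push 11 @ unit cost 13 (adds 143)
shortest-cost path #4: 10→7→8→0 push 13 @ unit cost 14 (adds 182)
shortest-cost path #5: 10→3→1→0 push 1 @ unit cost 15 (adds 15)
shortest-cost path #6: 10→6→9→0 push 20 @ unit cost 16 (adds 320)
total cost = 740

Minimum cost for 55 units: 740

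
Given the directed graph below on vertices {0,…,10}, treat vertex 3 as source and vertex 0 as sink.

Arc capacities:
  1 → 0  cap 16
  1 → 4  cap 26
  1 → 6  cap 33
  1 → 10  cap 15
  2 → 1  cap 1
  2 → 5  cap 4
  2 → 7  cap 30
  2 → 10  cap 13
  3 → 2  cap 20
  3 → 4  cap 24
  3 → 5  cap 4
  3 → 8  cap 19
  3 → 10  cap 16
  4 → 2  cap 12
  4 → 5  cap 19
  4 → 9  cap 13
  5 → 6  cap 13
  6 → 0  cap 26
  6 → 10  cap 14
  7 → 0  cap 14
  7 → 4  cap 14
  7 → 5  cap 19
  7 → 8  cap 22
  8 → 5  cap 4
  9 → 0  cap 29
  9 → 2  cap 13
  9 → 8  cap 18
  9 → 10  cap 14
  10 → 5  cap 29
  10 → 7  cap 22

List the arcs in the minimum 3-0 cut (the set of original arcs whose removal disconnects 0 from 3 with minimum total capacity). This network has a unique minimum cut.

augment #1: 3→2→1→0 push 1
augment #2: 3→2→7→0 push 14
augment #3: 3→4→9→0 push 13
augment #4: 3→5→6→0 push 4
augment #5: 3→2→5→6→0 push 4
augment #6: 3→4→5→6→0 push 5
max flow = 41; residual-reachable set from 3 gives S-side
cut edges (S→T): {(2,1), (4,9), (5,6), (7,0)} total cap 41

Min-cut arcs: {(2,1), (4,9), (5,6), (7,0)} (total capacity 41)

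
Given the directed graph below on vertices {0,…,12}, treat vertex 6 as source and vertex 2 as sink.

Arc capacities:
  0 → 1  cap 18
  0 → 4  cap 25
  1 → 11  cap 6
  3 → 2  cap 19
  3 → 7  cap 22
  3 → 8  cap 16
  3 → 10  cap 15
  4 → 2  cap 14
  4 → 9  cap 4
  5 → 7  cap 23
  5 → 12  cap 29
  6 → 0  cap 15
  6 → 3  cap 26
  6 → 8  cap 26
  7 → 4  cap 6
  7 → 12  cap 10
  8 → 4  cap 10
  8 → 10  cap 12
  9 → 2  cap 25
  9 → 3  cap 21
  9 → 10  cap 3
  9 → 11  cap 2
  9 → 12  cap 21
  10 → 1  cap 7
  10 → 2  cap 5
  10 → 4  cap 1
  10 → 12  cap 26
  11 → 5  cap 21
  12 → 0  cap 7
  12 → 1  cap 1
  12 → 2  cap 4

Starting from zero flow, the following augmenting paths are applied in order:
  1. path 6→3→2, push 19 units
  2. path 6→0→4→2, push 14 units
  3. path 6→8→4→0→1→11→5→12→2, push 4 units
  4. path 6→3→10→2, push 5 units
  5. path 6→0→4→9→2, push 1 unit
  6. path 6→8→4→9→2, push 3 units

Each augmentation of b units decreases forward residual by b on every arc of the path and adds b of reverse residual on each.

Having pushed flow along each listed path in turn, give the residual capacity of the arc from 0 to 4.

Residual capacity of (0,4): 14

after path 1 (6→3→2, push 19): res(0,4)=25
after path 2 (6→0→4→2, push 14): res(0,4)=11
after path 3 (6→8→4→0→1→11→5→12→2, push 4): res(0,4)=15
after path 4 (6→3→10→2, push 5): res(0,4)=15
after path 5 (6→0→4→9→2, push 1): res(0,4)=14
after path 6 (6→8→4→9→2, push 3): res(0,4)=14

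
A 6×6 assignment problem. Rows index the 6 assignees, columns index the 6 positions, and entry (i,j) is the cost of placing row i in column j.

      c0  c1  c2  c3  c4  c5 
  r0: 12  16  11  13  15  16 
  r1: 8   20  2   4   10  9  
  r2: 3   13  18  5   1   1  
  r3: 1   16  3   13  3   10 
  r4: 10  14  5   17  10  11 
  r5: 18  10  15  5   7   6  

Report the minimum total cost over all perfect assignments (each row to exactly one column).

optimal assignment: row0→col1 (cost 16), row1→col3 (cost 4), row2→col4 (cost 1), row3→col0 (cost 1), row4→col2 (cost 5), row5→col5 (cost 6)
total = 16 + 4 + 1 + 1 + 5 + 6 = 33

Minimum assignment cost: 33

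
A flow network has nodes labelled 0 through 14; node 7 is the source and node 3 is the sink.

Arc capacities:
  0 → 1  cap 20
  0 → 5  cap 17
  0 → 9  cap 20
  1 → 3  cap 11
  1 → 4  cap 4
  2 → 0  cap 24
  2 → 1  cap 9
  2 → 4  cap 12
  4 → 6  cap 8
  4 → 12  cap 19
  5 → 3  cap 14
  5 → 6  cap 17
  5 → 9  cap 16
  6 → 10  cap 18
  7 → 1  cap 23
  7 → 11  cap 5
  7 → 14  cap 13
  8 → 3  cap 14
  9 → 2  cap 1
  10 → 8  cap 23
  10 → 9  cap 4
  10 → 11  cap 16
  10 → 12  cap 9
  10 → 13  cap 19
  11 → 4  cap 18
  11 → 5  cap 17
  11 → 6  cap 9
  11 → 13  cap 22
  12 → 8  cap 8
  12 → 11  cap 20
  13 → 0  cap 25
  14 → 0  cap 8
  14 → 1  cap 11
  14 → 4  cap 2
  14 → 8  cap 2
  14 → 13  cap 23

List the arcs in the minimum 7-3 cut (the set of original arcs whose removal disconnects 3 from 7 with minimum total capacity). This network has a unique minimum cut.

augment #1: 7→1→3 push 11
augment #2: 7→11→5→3 push 5
augment #3: 7→14→8→3 push 2
augment #4: 7→14→0→5→3 push 8
augment #5: 7→1→4→12→8→3 push 4
augment #6: 7→14→4→12→8→3 push 2
augment #7: 7→14→13→0→5→3 push 1
max flow = 33; residual-reachable set from 7 gives S-side
cut edges (S→T): {(1,3), (1,4), (7,11), (7,14)} total cap 33

Min-cut arcs: {(1,3), (1,4), (7,11), (7,14)} (total capacity 33)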